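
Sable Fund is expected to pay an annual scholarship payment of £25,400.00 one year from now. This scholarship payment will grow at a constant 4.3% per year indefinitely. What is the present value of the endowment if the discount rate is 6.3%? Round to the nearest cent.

£1270000.00

Growing perpetuity: P = D₁ / (r − g) = £25,400.0000 / (0.063 − 0.043) = £1,270,000.00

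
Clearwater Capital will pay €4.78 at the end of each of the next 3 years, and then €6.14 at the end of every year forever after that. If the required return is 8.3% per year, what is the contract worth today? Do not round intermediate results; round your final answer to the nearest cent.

PV of 3-year annuity: €4.78 × [1 − (1+0.083)^−3] / 0.083 = 12.25214
Perpetuity value at year 3: €6.14 / 0.083 = 73.97590
PV of perpetuity: 73.97590 / (1+0.083)^3 = 58.23779
Total PV = 12.25214 + 58.23779 = 70.48994

€70.49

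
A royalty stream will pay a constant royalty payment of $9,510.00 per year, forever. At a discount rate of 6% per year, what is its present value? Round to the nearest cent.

Level perpetuity: PV = C / r = $9,510.00 / 0.06 = $158,500.00

$158500.00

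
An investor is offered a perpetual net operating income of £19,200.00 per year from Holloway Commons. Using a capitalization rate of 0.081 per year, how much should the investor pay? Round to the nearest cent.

Level perpetuity: PV = C / r = £19,200.00 / 0.081 = £237,037.04

£237037.04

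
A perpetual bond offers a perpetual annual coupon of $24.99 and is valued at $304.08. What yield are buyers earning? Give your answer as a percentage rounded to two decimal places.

P = C/r ⇒ r = C/P = $24.99/$304.08 = 0.082182

8.22%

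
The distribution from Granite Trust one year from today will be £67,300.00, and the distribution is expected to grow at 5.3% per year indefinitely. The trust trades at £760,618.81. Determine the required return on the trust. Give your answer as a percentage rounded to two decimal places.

P = D₁/(r − g) ⇒ r = D₁/P + g = £67,300.0000/£760,618.81 + 0.053 = 0.088481 + 0.053 = 0.141481

14.15%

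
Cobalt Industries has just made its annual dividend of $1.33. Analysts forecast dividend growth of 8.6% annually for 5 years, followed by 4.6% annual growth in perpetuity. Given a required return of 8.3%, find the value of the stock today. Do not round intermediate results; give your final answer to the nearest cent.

$44.83

D_1 = 1.44438
D_2 = 1.56860
D_3 = 1.70350
D_4 = 1.85000
D_5 = 2.00910
Terminal value at year 5: TV = D_5×(1+g_2)/(r−g_2) = 2.10151/0.037 = 56.79770
P_0 = D_1/(1+r)^1 + D_2/(1+r)^2 + D_3/(1+r)^3 + D_4/(1+r)^4 + D_5/(1+r)^5 + TV/(1+r)^5
    = 1.33368 + 1.33738 + 1.34108 + 1.34480 + 1.34852 + 38.12312 = 44.82859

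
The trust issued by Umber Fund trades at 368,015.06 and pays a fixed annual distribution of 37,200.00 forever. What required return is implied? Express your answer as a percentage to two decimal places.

P = C/r ⇒ r = C/P = 37,200.00/368,015.06 = 0.101083

10.11%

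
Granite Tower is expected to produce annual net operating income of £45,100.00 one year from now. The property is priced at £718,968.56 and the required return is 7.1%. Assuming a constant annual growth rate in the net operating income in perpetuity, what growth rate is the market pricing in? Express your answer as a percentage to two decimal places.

P = D₁/(r−g) ⇒ g = r − D₁/P = 0.071 − £45,100.00/£718,968.56 = 0.008271

0.83%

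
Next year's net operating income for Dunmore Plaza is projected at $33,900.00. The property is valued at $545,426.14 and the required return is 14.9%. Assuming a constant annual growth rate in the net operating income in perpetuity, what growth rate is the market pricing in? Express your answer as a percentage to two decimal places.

P = D₁/(r−g) ⇒ g = r − D₁/P = 0.149 − $33,900.00/$545,426.14 = 0.086847

8.68%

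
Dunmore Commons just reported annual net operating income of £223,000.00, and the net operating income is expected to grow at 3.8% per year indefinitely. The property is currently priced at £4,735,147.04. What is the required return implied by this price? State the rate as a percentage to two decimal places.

D₁ = £223,000.00 × 1.038 = £231,474.0000
P = D₁/(r − g) ⇒ r = D₁/P + g = £231,474.0000/£4,735,147.04 + 0.038 = 0.048884 + 0.038 = 0.086884

8.69%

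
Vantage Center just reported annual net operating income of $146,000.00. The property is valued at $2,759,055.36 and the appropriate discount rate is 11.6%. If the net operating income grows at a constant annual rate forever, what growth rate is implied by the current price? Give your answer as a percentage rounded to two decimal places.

P = D₀(1+g)/(r−g) ⇒ P(r−g) = D₀(1+g) ⇒ g(P+D₀) = P·r − D₀
g = (P·r − D₀)/(P + D₀) = ($2,759,055.36×0.116 − $146,000.00) / ($2,759,055.36 + $146,000.00) = 0.059913

5.99%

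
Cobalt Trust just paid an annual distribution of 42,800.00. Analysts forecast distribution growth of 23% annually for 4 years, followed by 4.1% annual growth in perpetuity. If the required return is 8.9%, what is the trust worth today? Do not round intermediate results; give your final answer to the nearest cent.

D_1 = 52644.00000
D_2 = 64752.12000
D_3 = 79645.10760
D_4 = 97963.48235
Terminal value at year 4: TV = D_4×(1+g_2)/(r−g_2) = 101979.98512/0.048 = 2124583.02342
P_0 = D_1/(1+r)^1 + D_2/(1+r)^2 + D_3/(1+r)^3 + D_4/(1+r)^4 + TV/(1+r)^4
    = 48341.59780 + 54600.70274 + 61670.21522 + 69655.06402 + 1510644.20103 = 1744911.78082

1744911.78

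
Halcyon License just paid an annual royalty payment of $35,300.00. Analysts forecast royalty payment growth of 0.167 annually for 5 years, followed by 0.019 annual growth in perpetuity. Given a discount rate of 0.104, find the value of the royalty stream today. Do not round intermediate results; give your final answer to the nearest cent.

D_1 = 41195.10000
D_2 = 48074.68170
D_3 = 56103.15354
D_4 = 65472.38019
D_5 = 76406.26768
Terminal value at year 5: TV = D_5×(1+g_2)/(r−g_2) = 77857.98676/0.085 = 915976.31485
P_0 = D_1/(1+r)^1 + D_2/(1+r)^2 + D_3/(1+r)^3 + D_4/(1+r)^4 + D_5/(1+r)^5 + TV/(1+r)^5
    = 37314.40217 + 39443.75665 + 41694.62319 + 44073.93593 + 46589.02467 + 558520.18981 = 767635.93242

$767635.93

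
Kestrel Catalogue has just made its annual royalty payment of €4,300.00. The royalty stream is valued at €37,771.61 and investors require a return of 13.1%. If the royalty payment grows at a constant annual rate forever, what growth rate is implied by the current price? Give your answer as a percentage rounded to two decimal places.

P = D₀(1+g)/(r−g) ⇒ P(r−g) = D₀(1+g) ⇒ g(P+D₀) = P·r − D₀
g = (P·r − D₀)/(P + D₀) = (€37,771.61×0.131 − €4,300.00) / (€37,771.61 + €4,300.00) = 0.015404

1.54%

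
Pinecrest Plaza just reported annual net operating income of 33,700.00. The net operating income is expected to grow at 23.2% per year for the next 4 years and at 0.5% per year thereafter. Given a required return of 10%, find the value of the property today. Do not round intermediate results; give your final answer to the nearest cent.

741367.17

D_1 = 41518.40000
D_2 = 51150.66880
D_3 = 63017.62396
D_4 = 77637.71272
Terminal value at year 4: TV = D_4×(1+g_2)/(r−g_2) = 78025.90128/0.095 = 821325.27668
P_0 = D_1/(1+r)^1 + D_2/(1+r)^2 + D_3/(1+r)^3 + D_4/(1+r)^4 + TV/(1+r)^4
    = 37744.00000 + 42273.28000 + 47346.07360 + 53027.60243 + 560976.21520 = 741367.17123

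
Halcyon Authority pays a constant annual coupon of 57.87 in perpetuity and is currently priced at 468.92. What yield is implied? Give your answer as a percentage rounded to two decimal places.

12.34%

P = C/r ⇒ r = C/P = 57.87/468.92 = 0.123411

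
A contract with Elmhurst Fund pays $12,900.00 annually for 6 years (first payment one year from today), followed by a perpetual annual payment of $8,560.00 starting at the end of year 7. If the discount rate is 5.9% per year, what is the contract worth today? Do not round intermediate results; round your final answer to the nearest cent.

PV of 6-year annuity: $12,900.00 × [1 − (1+0.059)^−6] / 0.059 = 63633.27480
Perpetuity value at year 6: $8,560.00 / 0.059 = 145084.74576
PV of perpetuity: 145084.74576 / (1+0.059)^6 = 102859.87504
Total PV = 63633.27480 + 102859.87504 = 166493.14984

$166493.15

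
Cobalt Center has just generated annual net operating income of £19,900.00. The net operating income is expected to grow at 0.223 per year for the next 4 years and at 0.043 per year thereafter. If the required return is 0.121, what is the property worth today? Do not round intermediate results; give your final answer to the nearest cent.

D_1 = 24337.70000
D_2 = 29765.00710
D_3 = 36402.60368
D_4 = 44520.38430
Terminal value at year 4: TV = D_4×(1+g_2)/(r−g_2) = 46434.76083/0.078 = 595317.44654
P_0 = D_1/(1+r)^1 + D_2/(1+r)^2 + D_3/(1+r)^3 + D_4/(1+r)^4 + TV/(1+r)^4
    = 21710.70473 + 23686.16582 + 25841.37448 + 28192.68599 + 376986.81392 = 476417.74494

£476417.74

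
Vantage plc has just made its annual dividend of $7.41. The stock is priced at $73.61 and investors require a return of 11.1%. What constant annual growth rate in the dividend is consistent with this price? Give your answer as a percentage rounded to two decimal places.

0.94%

P = D₀(1+g)/(r−g) ⇒ P(r−g) = D₀(1+g) ⇒ g(P+D₀) = P·r − D₀
g = (P·r − D₀)/(P + D₀) = ($73.61×0.111 − $7.41) / ($73.61 + $7.41) = 0.009389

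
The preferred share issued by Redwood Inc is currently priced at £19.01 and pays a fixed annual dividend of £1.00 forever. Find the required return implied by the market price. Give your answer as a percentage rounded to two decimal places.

P = C/r ⇒ r = C/P = £1.00/£19.01 = 0.052604

5.26%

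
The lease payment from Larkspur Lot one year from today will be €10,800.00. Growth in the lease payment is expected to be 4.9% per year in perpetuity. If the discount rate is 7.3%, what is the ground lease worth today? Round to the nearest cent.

€450000.00

Growing perpetuity: P = D₁ / (r − g) = €10,800.0000 / (0.073 − 0.049) = €450,000.00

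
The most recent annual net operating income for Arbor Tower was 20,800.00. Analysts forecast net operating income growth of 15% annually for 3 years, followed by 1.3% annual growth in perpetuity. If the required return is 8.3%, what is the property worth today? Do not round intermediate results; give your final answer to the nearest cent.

430842.56

D_1 = 23920.00000
D_2 = 27508.00000
D_3 = 31634.20000
Terminal value at year 3: TV = D_3×(1+g_2)/(r−g_2) = 32045.44460/0.07 = 457792.06571
P_0 = D_1/(1+r)^1 + D_2/(1+r)^2 + D_3/(1+r)^3 + TV/(1+r)^3
    = 22086.79594 + 23453.19975 + 24904.13639 + 360398.43091 = 430842.56299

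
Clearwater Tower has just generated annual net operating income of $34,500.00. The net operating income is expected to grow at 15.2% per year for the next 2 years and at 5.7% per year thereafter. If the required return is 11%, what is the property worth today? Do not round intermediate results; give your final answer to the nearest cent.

D_1 = 39744.00000
D_2 = 45785.08800
Terminal value at year 2: TV = D_2×(1+g_2)/(r−g_2) = 48394.83802/0.053 = 913110.15125
P_0 = D_1/(1+r)^1 + D_2/(1+r)^2 + TV/(1+r)^2
    = 35805.40541 + 37160.20453 + 741100.68277 = 814066.29271

$814066.29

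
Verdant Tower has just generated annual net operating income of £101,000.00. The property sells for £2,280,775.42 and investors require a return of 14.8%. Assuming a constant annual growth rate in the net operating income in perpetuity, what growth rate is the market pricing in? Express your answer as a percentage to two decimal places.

9.93%

P = D₀(1+g)/(r−g) ⇒ P(r−g) = D₀(1+g) ⇒ g(P+D₀) = P·r − D₀
g = (P·r − D₀)/(P + D₀) = (£2,280,775.42×0.148 − £101,000.00) / (£2,280,775.42 + £101,000.00) = 0.099319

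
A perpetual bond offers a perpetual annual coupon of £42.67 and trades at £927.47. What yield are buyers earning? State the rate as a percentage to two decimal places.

4.60%

P = C/r ⇒ r = C/P = £42.67/£927.47 = 0.046007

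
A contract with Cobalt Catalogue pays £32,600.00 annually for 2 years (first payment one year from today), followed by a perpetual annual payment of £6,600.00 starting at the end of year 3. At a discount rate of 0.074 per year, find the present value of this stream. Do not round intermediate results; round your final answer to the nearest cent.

£135938.32

PV of 2-year annuity: £32,600.00 × [1 − (1+0.074)^−2] / 0.074 = 58616.21742
Perpetuity value at year 2: £6,600.00 / 0.074 = 89189.18919
PV of perpetuity: 89189.18919 / (1+0.074)^2 = 77322.10223
Total PV = 58616.21742 + 77322.10223 = 135938.31964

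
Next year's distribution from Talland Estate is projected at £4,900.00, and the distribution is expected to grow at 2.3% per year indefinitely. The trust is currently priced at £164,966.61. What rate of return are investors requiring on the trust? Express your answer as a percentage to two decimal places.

P = D₁/(r − g) ⇒ r = D₁/P + g = £4,900.0000/£164,966.61 + 0.023 = 0.029703 + 0.023 = 0.052703

5.27%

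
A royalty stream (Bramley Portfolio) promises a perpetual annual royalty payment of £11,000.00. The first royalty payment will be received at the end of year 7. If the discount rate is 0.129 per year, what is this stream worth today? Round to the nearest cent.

Value at end of year 6: C / r = £11,000.00 / 0.129 = £85,271.3178
Discount to today: PV = £85,271.3178 / (1 + 0.129)^6 = £85,271.3178 / 2.070922 = £41,175.54

£41175.54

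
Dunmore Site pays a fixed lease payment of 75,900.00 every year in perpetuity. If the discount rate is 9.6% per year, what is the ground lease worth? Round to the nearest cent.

Level perpetuity: PV = C / r = 75,900.00 / 0.096 = 790,625.00

790625.00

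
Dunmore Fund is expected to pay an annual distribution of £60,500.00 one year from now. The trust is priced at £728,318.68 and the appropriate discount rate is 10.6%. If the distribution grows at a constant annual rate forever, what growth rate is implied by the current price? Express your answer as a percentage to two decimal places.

2.29%

P = D₁/(r−g) ⇒ g = r − D₁/P = 0.106 − £60,500.00/£728,318.68 = 0.022932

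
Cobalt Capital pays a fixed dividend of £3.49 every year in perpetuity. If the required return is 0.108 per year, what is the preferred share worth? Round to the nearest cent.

£32.31

Level perpetuity: PV = C / r = £3.49 / 0.108 = £32.31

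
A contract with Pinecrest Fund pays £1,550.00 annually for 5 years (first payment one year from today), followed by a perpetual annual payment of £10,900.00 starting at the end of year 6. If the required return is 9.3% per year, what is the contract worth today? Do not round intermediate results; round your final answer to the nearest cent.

PV of 5-year annuity: £1,550.00 × [1 − (1+0.093)^−5] / 0.093 = 5982.32076
Perpetuity value at year 5: £10,900.00 / 0.093 = 117204.30108
PV of perpetuity: 117204.30108 / (1+0.093)^5 = 75135.07766
Total PV = 5982.32076 + 75135.07766 = 81117.39842

£81117.40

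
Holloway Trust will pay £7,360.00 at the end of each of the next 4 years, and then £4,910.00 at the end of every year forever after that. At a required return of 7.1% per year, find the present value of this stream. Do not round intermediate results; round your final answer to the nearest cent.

PV of 4-year annuity: £7,360.00 × [1 − (1+0.071)^−4] / 0.071 = 24873.69861
Perpetuity value at year 4: £4,910.00 / 0.071 = 69154.92958
PV of perpetuity: 69154.92958 / (1+0.071)^4 = 52561.19858
Total PV = 24873.69861 + 52561.19858 = 77434.89718

£77434.90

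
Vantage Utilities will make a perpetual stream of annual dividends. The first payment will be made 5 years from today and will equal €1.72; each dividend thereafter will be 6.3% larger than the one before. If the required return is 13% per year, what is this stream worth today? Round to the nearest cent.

Value at end of year 4: C₁ / (r − g) = €1.72 / (0.13 − 0.063) = €25.6716
Discount to today: PV = €25.6716 / (1 + 0.13)^4 = €25.6716 / 1.630474 = €15.74

€15.74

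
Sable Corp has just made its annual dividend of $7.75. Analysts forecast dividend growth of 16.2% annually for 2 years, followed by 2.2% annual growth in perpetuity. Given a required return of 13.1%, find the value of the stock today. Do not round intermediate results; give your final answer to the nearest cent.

D_1 = 9.00550
D_2 = 10.46439
Terminal value at year 2: TV = D_2×(1+g_2)/(r−g_2) = 10.69461/0.109 = 98.11567
P_0 = D_1/(1+r)^1 + D_2/(1+r)^2 + TV/(1+r)^2
    = 7.96242 + 8.18067 + 76.70314 = 92.84623

$92.85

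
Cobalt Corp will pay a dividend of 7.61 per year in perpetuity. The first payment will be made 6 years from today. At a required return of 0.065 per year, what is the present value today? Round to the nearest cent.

85.45

Value at end of year 5: C / r = 7.61 / 0.065 = 117.0769
Discount to today: PV = 117.0769 / (1 + 0.065)^5 = 117.0769 / 1.370087 = 85.45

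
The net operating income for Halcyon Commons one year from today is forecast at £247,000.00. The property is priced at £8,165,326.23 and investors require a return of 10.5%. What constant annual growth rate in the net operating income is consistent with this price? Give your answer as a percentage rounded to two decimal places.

7.48%

P = D₁/(r−g) ⇒ g = r − D₁/P = 0.105 − £247,000.00/£8,165,326.23 = 0.074750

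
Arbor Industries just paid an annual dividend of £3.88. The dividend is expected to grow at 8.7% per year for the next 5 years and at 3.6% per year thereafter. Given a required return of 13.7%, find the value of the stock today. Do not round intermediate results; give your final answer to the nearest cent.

£48.77

D_1 = 4.21756
D_2 = 4.58449
D_3 = 4.98334
D_4 = 5.41689
D_5 = 5.88816
Terminal value at year 5: TV = D_5×(1+g_2)/(r−g_2) = 6.10013/0.101 = 60.39734
P_0 = D_1/(1+r)^1 + D_2/(1+r)^2 + D_3/(1+r)^3 + D_4/(1+r)^4 + D_5/(1+r)^5 + TV/(1+r)^5
    = 3.70938 + 3.54625 + 3.39031 + 3.24122 + 3.09868 + 31.78451 = 48.77034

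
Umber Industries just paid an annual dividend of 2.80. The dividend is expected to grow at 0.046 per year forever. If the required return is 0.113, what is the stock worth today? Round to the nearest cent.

43.71

D₁ = D₀ × (1 + g) = 2.80 × 1.046 = 2.9288
Growing perpetuity: P = D₁ / (r − g) = 2.9288 / (0.113 − 0.046) = 43.71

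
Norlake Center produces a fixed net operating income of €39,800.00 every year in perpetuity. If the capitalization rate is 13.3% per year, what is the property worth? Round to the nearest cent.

€299248.12

Level perpetuity: PV = C / r = €39,800.00 / 0.133 = €299,248.12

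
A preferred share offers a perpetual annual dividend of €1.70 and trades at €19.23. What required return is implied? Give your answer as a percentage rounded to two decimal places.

P = C/r ⇒ r = C/P = €1.70/€19.23 = 0.088404

8.84%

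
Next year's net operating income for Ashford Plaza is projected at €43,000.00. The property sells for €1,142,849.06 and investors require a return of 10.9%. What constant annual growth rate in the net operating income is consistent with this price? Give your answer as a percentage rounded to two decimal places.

P = D₁/(r−g) ⇒ g = r − D₁/P = 0.109 − €43,000.00/€1,142,849.06 = 0.071375

7.14%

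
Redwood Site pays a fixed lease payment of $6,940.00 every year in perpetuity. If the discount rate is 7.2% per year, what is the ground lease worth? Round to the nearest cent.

Level perpetuity: PV = C / r = $6,940.00 / 0.072 = $96,388.89

$96388.89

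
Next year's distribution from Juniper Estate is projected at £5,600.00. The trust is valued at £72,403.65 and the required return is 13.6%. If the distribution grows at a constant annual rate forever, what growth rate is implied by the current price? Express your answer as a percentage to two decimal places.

P = D₁/(r−g) ⇒ g = r − D₁/P = 0.136 − £5,600.00/£72,403.65 = 0.058656

5.87%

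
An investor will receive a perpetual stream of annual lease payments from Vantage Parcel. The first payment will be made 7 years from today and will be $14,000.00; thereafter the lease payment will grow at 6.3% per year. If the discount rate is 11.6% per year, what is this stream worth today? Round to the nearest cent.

Value at end of year 6: C₁ / (r − g) = $14,000.00 / (0.116 − 0.063) = $264,150.9434
Discount to today: PV = $264,150.9434 / (1 + 0.116)^6 = $264,150.9434 / 1.931902 = $136,731.00

$136731.00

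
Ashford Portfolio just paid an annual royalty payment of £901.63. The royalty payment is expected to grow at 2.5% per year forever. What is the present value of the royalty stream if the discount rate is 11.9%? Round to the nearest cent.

£9831.60

D₁ = D₀ × (1 + g) = £901.63 × 1.025 = £924.1708
Growing perpetuity: P = D₁ / (r − g) = £924.1708 / (0.119 − 0.025) = £9,831.60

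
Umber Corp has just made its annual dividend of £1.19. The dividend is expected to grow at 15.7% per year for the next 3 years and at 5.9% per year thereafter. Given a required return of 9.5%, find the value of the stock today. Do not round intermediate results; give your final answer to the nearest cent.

£45.28

D_1 = 1.37683
D_2 = 1.59299
D_3 = 1.84309
Terminal value at year 3: TV = D_3×(1+g_2)/(r−g_2) = 1.95183/0.036 = 54.21763
P_0 = D_1/(1+r)^1 + D_2/(1+r)^2 + D_3/(1+r)^3 + TV/(1+r)^3
    = 1.25738 + 1.32857 + 1.40380 + 41.29506 = 45.28481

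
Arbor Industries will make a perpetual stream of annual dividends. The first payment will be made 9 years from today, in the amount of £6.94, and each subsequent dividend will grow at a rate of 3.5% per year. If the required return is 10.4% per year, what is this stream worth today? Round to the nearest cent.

£45.58

Value at end of year 8: C₁ / (r − g) = £6.94 / (0.104 − 0.035) = £100.5797
Discount to today: PV = £100.5797 / (1 + 0.104)^8 = £100.5797 / 2.206747 = £45.58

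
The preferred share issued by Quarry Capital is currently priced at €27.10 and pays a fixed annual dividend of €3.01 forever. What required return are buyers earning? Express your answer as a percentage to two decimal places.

P = C/r ⇒ r = C/P = €3.01/€27.10 = 0.111070

11.11%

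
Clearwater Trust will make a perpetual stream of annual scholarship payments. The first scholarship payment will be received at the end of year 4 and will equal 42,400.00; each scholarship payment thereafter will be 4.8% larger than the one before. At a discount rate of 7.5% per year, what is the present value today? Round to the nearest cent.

1264086.23

Value at end of year 3: C₁ / (r − g) = 42,400.00 / (0.075 − 0.048) = 1,570,370.3704
Discount to today: PV = 1,570,370.3704 / (1 + 0.075)^3 = 1,570,370.3704 / 1.242297 = 1,264,086.23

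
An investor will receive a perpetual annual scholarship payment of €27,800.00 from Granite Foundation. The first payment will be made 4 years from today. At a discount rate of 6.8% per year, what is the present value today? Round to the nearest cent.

€335600.13

Value at end of year 3: C / r = €27,800.00 / 0.068 = €408,823.5294
Discount to today: PV = €408,823.5294 / (1 + 0.068)^3 = €408,823.5294 / 1.218186 = €335,600.13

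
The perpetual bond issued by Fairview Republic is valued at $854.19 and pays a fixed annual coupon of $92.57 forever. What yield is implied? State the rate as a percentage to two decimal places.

10.84%

P = C/r ⇒ r = C/P = $92.57/$854.19 = 0.108372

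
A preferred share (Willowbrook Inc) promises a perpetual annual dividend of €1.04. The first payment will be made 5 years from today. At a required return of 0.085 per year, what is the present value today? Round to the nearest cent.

€8.83

Value at end of year 4: C / r = €1.04 / 0.085 = €12.2353
Discount to today: PV = €12.2353 / (1 + 0.085)^4 = €12.2353 / 1.385859 = €8.83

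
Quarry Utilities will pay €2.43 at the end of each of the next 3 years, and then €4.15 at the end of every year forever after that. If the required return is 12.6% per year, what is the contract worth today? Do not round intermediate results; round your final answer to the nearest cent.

PV of 3-year annuity: €2.43 × [1 − (1+0.126)^−3] / 0.126 = 5.77680
Perpetuity value at year 3: €4.15 / 0.126 = 32.93651
PV of perpetuity: 32.93651 / (1+0.126)^3 = 23.07079
Total PV = 5.77680 + 23.07079 = 28.84758

€28.85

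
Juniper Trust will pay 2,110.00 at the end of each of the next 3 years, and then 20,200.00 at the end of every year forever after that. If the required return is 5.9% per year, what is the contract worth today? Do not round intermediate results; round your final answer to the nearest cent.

PV of 3-year annuity: 2,110.00 × [1 − (1+0.059)^−3] / 0.059 = 5650.50652
Perpetuity value at year 3: 20,200.00 / 0.059 = 342372.88136
PV of perpetuity: 342372.88136 / (1+0.059)^3 = 288277.98481
Total PV = 5650.50652 + 288277.98481 = 293928.49133

293928.49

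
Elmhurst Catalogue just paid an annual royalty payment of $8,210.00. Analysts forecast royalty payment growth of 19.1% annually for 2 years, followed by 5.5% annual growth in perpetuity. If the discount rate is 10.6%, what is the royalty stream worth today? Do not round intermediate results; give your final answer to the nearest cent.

$215303.56

D_1 = 9778.11000
D_2 = 11645.72901
Terminal value at year 2: TV = D_2×(1+g_2)/(r−g_2) = 12286.24411/0.051 = 240906.74717
P_0 = D_1/(1+r)^1 + D_2/(1+r)^2 + TV/(1+r)^2
    = 8840.96745 + 9520.42697 + 196942.16584 = 215303.56026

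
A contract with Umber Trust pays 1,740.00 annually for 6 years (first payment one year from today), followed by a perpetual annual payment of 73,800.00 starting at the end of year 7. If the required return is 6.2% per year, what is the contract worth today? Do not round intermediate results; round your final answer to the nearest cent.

838195.92

PV of 6-year annuity: 1,740.00 × [1 − (1+0.062)^−6] / 0.062 = 8502.64208
Perpetuity value at year 6: 73,800.00 / 0.062 = 1190322.58065
PV of perpetuity: 1190322.58065 / (1+0.062)^6 = 829693.27859
Total PV = 8502.64208 + 829693.27859 = 838195.92067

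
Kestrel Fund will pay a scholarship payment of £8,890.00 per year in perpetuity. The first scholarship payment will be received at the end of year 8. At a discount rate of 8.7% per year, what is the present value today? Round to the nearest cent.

Value at end of year 7: C / r = £8,890.00 / 0.087 = £102,183.9080
Discount to today: PV = £102,183.9080 / (1 + 0.087)^7 = £102,183.9080 / 1.793109 = £56,986.99

£56986.99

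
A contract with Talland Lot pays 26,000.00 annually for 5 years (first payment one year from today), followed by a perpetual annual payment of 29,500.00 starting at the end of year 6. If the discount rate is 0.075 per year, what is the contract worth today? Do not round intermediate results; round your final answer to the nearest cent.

PV of 5-year annuity: 26,000.00 × [1 − (1+0.075)^−5] / 0.075 = 105193.00745
Perpetuity value at year 5: 29,500.00 / 0.075 = 393333.33333
PV of perpetuity: 393333.33333 / (1+0.075)^5 = 273979.72872
Total PV = 105193.00745 + 273979.72872 = 379172.73618

379172.74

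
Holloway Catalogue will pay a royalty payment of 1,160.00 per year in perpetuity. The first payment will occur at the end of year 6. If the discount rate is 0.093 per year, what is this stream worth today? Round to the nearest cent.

Value at end of year 5: C / r = 1,160.00 / 0.093 = 12,473.1183
Discount to today: PV = 12,473.1183 / (1 + 0.093)^5 = 12,473.1183 / 1.559915 = 7,996.03

7996.03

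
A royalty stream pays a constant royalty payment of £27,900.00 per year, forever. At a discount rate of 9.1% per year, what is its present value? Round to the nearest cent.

£306593.41

Level perpetuity: PV = C / r = £27,900.00 / 0.091 = £306,593.41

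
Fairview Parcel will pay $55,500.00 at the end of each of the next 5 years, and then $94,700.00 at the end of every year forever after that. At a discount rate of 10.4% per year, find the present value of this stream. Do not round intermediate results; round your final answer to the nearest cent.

$763484.19

PV of 5-year annuity: $55,500.00 × [1 − (1+0.104)^−5] / 0.104 = 208256.29753
Perpetuity value at year 5: $94,700.00 / 0.104 = 910576.92308
PV of perpetuity: 910576.92308 / (1+0.104)^5 = 555227.88927
Total PV = 208256.29753 + 555227.88927 = 763484.18680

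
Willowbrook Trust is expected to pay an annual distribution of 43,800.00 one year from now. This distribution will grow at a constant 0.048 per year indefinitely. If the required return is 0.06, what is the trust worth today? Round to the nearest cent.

Growing perpetuity: P = D₁ / (r − g) = 43,800.0000 / (0.06 − 0.048) = 3,650,000.00

3650000.00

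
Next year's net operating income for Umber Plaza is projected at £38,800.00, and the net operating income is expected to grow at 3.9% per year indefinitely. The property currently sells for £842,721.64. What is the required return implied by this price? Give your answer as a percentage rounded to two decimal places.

8.50%

P = D₁/(r − g) ⇒ r = D₁/P + g = £38,800.0000/£842,721.64 + 0.039 = 0.046041 + 0.039 = 0.085041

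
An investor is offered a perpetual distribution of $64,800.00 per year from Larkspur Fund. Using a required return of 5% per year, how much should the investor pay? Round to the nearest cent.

Level perpetuity: PV = C / r = $64,800.00 / 0.05 = $1,296,000.00

$1296000.00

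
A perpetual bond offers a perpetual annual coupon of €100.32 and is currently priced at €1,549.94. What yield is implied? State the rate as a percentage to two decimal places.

P = C/r ⇒ r = C/P = €100.32/€1,549.94 = 0.064725

6.47%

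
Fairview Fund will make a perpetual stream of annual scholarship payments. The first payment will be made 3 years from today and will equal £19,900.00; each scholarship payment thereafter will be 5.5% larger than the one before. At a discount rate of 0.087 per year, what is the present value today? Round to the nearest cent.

£526312.89

Value at end of year 2: C₁ / (r − g) = £19,900.00 / (0.087 − 0.055) = £621,875.0000
Discount to today: PV = £621,875.0000 / (1 + 0.087)^2 = £621,875.0000 / 1.181569 = £526,312.89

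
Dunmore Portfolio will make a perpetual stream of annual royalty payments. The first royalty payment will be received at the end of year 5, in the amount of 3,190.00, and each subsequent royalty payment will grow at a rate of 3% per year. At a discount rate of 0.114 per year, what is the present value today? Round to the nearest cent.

Value at end of year 4: C₁ / (r − g) = 3,190.00 / (0.114 − 0.03) = 37,976.1905
Discount to today: PV = 37,976.1905 / (1 + 0.114)^4 = 37,976.1905 / 1.540071 = 24,658.73

24658.73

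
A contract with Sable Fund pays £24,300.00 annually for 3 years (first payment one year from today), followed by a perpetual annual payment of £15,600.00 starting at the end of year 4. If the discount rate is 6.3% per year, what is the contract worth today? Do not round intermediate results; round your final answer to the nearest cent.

PV of 3-year annuity: £24,300.00 × [1 − (1+0.063)^−3] / 0.063 = 64595.33905
Perpetuity value at year 3: £15,600.00 / 0.063 = 247619.04762
PV of perpetuity: 247619.04762 / (1+0.063)^3 = 206150.43490
Total PV = 64595.33905 + 206150.43490 = 270745.77394

£270745.77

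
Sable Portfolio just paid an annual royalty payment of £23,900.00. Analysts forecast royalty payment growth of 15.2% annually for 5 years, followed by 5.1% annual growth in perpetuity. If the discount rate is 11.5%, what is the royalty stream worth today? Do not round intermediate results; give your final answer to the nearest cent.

D_1 = 27532.80000
D_2 = 31717.78560
D_3 = 36538.88901
D_4 = 42092.80014
D_5 = 48490.90576
Terminal value at year 5: TV = D_5×(1+g_2)/(r−g_2) = 50963.94196/0.064 = 796311.59307
P_0 = D_1/(1+r)^1 + D_2/(1+r)^2 + D_3/(1+r)^3 + D_4/(1+r)^4 + D_5/(1+r)^5 + TV/(1+r)^5
    = 24693.09417 + 25512.50626 + 26359.10961 + 27233.80652 + 28137.52925 + 462070.98814 = 594007.03396

£594007.03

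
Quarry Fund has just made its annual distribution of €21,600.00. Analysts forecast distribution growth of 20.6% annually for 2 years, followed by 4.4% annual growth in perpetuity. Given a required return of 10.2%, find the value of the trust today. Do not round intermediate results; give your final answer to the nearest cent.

D_1 = 26049.60000
D_2 = 31415.81760
Terminal value at year 2: TV = D_2×(1+g_2)/(r−g_2) = 32798.11357/0.058 = 565484.71680
P_0 = D_1/(1+r)^1 + D_2/(1+r)^2 + TV/(1+r)^2
    = 23638.47550 + 25869.32981 + 465647.93660 = 515155.74191

€515155.74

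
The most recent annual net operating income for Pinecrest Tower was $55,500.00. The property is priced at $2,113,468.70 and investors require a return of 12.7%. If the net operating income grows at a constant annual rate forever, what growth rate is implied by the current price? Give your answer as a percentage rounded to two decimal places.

P = D₀(1+g)/(r−g) ⇒ P(r−g) = D₀(1+g) ⇒ g(P+D₀) = P·r − D₀
g = (P·r − D₀)/(P + D₀) = ($2,113,468.70×0.127 − $55,500.00) / ($2,113,468.70 + $55,500.00) = 0.098162

9.82%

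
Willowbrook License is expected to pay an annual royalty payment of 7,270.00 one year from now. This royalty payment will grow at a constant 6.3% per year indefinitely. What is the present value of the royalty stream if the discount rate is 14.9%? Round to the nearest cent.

84534.88

Growing perpetuity: P = D₁ / (r − g) = 7,270.0000 / (0.149 − 0.063) = 84,534.88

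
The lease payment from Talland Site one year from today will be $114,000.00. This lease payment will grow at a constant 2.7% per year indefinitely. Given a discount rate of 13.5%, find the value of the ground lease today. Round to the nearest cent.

Growing perpetuity: P = D₁ / (r − g) = $114,000.0000 / (0.135 − 0.027) = $1,055,555.56

$1055555.56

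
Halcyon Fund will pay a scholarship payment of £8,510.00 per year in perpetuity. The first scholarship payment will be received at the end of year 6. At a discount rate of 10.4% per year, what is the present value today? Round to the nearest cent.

Value at end of year 5: C / r = £8,510.00 / 0.104 = £81,826.9231
Discount to today: PV = £81,826.9231 / (1 + 0.104)^5 = £81,826.9231 / 1.640006 = £49,894.29

£49894.29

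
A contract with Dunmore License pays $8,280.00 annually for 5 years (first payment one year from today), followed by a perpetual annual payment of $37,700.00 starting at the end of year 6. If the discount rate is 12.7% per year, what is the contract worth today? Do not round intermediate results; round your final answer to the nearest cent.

$192611.50

PV of 5-year annuity: $8,280.00 × [1 − (1+0.127)^−5] / 0.127 = 29337.11872
Perpetuity value at year 5: $37,700.00 / 0.127 = 296850.39370
PV of perpetuity: 296850.39370 / (1+0.127)^5 = 163274.38215
Total PV = 29337.11872 + 163274.38215 = 192611.50087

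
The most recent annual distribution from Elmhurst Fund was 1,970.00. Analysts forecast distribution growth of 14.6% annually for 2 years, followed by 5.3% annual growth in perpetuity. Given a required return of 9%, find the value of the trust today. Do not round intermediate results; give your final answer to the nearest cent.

D_1 = 2257.62000
D_2 = 2587.23252
Terminal value at year 2: TV = D_2×(1+g_2)/(r−g_2) = 2724.35584/0.037 = 73631.23902
P_0 = D_1/(1+r)^1 + D_2/(1+r)^2 + TV/(1+r)^2
    = 2071.21101 + 2177.62185 + 61973.94076 = 66222.77362

66222.77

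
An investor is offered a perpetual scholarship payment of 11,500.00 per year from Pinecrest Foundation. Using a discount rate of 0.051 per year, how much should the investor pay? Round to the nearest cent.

Level perpetuity: PV = C / r = 11,500.00 / 0.051 = 225,490.20

225490.20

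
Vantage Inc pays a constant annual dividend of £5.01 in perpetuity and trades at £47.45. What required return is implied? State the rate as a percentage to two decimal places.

10.56%

P = C/r ⇒ r = C/P = £5.01/£47.45 = 0.105585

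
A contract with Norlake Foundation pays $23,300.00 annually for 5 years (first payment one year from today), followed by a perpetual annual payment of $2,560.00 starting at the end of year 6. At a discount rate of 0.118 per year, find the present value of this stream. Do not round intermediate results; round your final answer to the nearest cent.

$96829.89

PV of 5-year annuity: $23,300.00 × [1 − (1+0.118)^−5] / 0.118 = 84409.10324
Perpetuity value at year 5: $2,560.00 / 0.118 = 21694.91525
PV of perpetuity: 21694.91525 / (1+0.118)^5 = 12420.78202
Total PV = 84409.10324 + 12420.78202 = 96829.88526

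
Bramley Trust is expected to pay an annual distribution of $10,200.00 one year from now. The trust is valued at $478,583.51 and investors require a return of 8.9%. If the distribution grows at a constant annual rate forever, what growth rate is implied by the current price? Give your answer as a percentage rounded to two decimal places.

P = D₁/(r−g) ⇒ g = r − D₁/P = 0.089 − $10,200.00/$478,583.51 = 0.067687

6.77%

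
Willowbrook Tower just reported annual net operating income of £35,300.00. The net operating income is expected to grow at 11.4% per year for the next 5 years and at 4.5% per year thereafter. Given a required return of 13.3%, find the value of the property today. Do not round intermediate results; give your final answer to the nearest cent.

D_1 = 39324.20000
D_2 = 43807.15880
D_3 = 48801.17490
D_4 = 54364.50884
D_5 = 60562.06285
Terminal value at year 5: TV = D_5×(1+g_2)/(r−g_2) = 63287.35568/0.088 = 719174.49635
P_0 = D_1/(1+r)^1 + D_2/(1+r)^2 + D_3/(1+r)^3 + D_4/(1+r)^4 + D_5/(1+r)^5 + TV/(1+r)^5
    = 34708.03177 + 34125.99064 + 33553.71013 + 32991.02655 + 32437.77897 + 385198.62531 = 553015.16338

£553015.16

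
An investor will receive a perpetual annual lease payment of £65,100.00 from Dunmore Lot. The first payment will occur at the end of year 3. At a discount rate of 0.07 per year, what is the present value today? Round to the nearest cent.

Value at end of year 2: C / r = £65,100.00 / 0.07 = £930,000.0000
Discount to today: PV = £930,000.0000 / (1 + 0.07)^2 = £930,000.0000 / 1.144900 = £812,298.02

£812298.02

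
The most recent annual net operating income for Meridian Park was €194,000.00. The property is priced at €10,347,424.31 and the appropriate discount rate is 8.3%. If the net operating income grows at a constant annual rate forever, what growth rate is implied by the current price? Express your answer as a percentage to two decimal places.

6.31%

P = D₀(1+g)/(r−g) ⇒ P(r−g) = D₀(1+g) ⇒ g(P+D₀) = P·r − D₀
g = (P·r − D₀)/(P + D₀) = (€10,347,424.31×0.083 − €194,000.00) / (€10,347,424.31 + €194,000.00) = 0.063069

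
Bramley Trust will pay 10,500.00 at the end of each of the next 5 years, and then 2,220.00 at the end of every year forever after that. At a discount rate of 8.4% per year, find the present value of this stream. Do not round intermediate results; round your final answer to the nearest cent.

59142.59

PV of 5-year annuity: 10,500.00 × [1 − (1+0.084)^−5] / 0.084 = 41485.16989
Perpetuity value at year 5: 2,220.00 / 0.084 = 26428.57143
PV of perpetuity: 26428.57143 / (1+0.084)^5 = 17657.42122
Total PV = 41485.16989 + 17657.42122 = 59142.59111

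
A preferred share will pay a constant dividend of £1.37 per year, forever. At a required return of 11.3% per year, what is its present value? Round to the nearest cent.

£12.12

Level perpetuity: PV = C / r = £1.37 / 0.113 = £12.12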